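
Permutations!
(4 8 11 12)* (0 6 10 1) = [6, 0, 2, 3, 8, 5, 10, 7, 11, 9, 1, 12, 4] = (0 6 10 1)(4 8 11 12)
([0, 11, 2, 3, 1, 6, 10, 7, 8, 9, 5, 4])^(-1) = (1 4 11)(5 10 6)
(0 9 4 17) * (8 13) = (0 9 4 17)(8 13) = [9, 1, 2, 3, 17, 5, 6, 7, 13, 4, 10, 11, 12, 8, 14, 15, 16, 0]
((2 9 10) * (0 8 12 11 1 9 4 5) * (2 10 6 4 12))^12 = (0 2 11 9 4)(1 6 5 8 12)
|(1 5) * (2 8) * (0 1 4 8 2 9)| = |(0 1 5 4 8 9)| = 6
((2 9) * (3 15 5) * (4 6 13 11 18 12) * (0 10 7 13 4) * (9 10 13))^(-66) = (0 12 18 11 13)(2 7)(9 10)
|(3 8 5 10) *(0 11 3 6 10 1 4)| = |(0 11 3 8 5 1 4)(6 10)| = 14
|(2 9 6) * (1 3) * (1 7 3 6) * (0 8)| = 4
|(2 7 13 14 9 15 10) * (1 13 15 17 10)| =|(1 13 14 9 17 10 2 7 15)| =9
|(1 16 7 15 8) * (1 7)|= |(1 16)(7 15 8)|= 6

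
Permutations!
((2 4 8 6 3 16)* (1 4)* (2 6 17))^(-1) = (1 2 17 8 4)(3 6 16)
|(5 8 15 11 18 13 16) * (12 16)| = |(5 8 15 11 18 13 12 16)| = 8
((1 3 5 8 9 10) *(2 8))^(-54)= (1 5 8 10 3 2 9)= ((1 3 5 2 8 9 10))^(-54)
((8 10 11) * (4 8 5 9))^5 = ((4 8 10 11 5 9))^5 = (4 9 5 11 10 8)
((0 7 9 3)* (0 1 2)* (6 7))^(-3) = (0 3 6 1 7 2 9) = ((0 6 7 9 3 1 2))^(-3)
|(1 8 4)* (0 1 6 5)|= |(0 1 8 4 6 5)|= 6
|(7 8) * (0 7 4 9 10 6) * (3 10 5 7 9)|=|(0 9 5 7 8 4 3 10 6)|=9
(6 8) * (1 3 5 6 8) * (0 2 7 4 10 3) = [2, 0, 7, 5, 10, 6, 1, 4, 8, 9, 3] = (0 2 7 4 10 3 5 6 1)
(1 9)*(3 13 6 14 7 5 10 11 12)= (1 9)(3 13 6 14 7 5 10 11 12)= [0, 9, 2, 13, 4, 10, 14, 5, 8, 1, 11, 12, 3, 6, 7]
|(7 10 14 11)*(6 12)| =4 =|(6 12)(7 10 14 11)|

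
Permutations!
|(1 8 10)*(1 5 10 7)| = 6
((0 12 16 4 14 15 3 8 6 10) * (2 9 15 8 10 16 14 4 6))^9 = ((0 12 14 8 2 9 15 3 10)(6 16))^9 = (6 16)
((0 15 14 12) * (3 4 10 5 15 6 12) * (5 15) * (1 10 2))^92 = ((0 6 12)(1 10 15 14 3 4 2))^92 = (0 12 6)(1 10 15 14 3 4 2)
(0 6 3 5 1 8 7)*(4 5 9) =[6, 8, 2, 9, 5, 1, 3, 0, 7, 4] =(0 6 3 9 4 5 1 8 7)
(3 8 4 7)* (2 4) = [0, 1, 4, 8, 7, 5, 6, 3, 2] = (2 4 7 3 8)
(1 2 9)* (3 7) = (1 2 9)(3 7) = [0, 2, 9, 7, 4, 5, 6, 3, 8, 1]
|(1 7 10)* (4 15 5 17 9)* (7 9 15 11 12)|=|(1 9 4 11 12 7 10)(5 17 15)|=21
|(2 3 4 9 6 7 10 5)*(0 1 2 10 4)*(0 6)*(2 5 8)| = 11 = |(0 1 5 10 8 2 3 6 7 4 9)|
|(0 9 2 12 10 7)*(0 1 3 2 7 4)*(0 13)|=10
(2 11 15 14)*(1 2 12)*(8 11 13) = (1 2 13 8 11 15 14 12) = [0, 2, 13, 3, 4, 5, 6, 7, 11, 9, 10, 15, 1, 8, 12, 14]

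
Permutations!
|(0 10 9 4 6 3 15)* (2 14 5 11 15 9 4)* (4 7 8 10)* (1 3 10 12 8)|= 26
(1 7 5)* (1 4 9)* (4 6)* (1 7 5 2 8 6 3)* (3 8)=(1 5 8 6 4 9 7 2 3)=[0, 5, 3, 1, 9, 8, 4, 2, 6, 7]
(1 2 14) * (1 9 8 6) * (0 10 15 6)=(0 10 15 6 1 2 14 9 8)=[10, 2, 14, 3, 4, 5, 1, 7, 0, 8, 15, 11, 12, 13, 9, 6]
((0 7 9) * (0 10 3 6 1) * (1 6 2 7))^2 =((0 1)(2 7 9 10 3))^2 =(2 9 3 7 10)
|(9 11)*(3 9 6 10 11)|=|(3 9)(6 10 11)|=6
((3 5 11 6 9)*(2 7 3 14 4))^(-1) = (2 4 14 9 6 11 5 3 7)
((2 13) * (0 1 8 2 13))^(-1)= (13)(0 2 8 1)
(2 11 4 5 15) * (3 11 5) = (2 5 15)(3 11 4) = [0, 1, 5, 11, 3, 15, 6, 7, 8, 9, 10, 4, 12, 13, 14, 2]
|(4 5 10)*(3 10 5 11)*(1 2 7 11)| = |(1 2 7 11 3 10 4)| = 7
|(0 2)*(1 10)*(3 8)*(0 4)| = 6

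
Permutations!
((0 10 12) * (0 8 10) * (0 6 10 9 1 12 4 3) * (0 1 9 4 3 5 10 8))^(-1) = ((0 6 8 4 5 10 3 1 12))^(-1) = (0 12 1 3 10 5 4 8 6)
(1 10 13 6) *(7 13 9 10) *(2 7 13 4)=(1 13 6)(2 7 4)(9 10)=[0, 13, 7, 3, 2, 5, 1, 4, 8, 10, 9, 11, 12, 6]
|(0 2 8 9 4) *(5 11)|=10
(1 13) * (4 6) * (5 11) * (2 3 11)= (1 13)(2 3 11 5)(4 6)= [0, 13, 3, 11, 6, 2, 4, 7, 8, 9, 10, 5, 12, 1]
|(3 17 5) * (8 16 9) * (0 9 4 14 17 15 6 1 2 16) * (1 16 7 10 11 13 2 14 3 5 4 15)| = 15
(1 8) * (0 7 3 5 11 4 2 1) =[7, 8, 1, 5, 2, 11, 6, 3, 0, 9, 10, 4] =(0 7 3 5 11 4 2 1 8)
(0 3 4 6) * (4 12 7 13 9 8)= [3, 1, 2, 12, 6, 5, 0, 13, 4, 8, 10, 11, 7, 9]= (0 3 12 7 13 9 8 4 6)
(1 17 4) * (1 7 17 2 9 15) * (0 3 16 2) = (0 3 16 2 9 15 1)(4 7 17) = [3, 0, 9, 16, 7, 5, 6, 17, 8, 15, 10, 11, 12, 13, 14, 1, 2, 4]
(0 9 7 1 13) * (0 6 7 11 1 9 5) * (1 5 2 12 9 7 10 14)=(0 2 12 9 11 5)(1 13 6 10 14)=[2, 13, 12, 3, 4, 0, 10, 7, 8, 11, 14, 5, 9, 6, 1]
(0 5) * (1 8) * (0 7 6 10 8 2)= [5, 2, 0, 3, 4, 7, 10, 6, 1, 9, 8]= (0 5 7 6 10 8 1 2)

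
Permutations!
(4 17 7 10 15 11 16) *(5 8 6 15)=[0, 1, 2, 3, 17, 8, 15, 10, 6, 9, 5, 16, 12, 13, 14, 11, 4, 7]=(4 17 7 10 5 8 6 15 11 16)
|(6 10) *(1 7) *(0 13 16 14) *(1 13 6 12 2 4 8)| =|(0 6 10 12 2 4 8 1 7 13 16 14)| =12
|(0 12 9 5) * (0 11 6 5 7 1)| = 15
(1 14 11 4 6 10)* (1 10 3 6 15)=(1 14 11 4 15)(3 6)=[0, 14, 2, 6, 15, 5, 3, 7, 8, 9, 10, 4, 12, 13, 11, 1]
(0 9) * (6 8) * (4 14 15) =(0 9)(4 14 15)(6 8) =[9, 1, 2, 3, 14, 5, 8, 7, 6, 0, 10, 11, 12, 13, 15, 4]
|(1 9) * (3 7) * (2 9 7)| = |(1 7 3 2 9)| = 5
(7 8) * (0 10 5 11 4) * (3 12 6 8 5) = (0 10 3 12 6 8 7 5 11 4) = [10, 1, 2, 12, 0, 11, 8, 5, 7, 9, 3, 4, 6]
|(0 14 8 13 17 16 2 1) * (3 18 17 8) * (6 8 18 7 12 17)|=|(0 14 3 7 12 17 16 2 1)(6 8 13 18)|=36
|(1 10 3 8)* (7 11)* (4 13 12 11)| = |(1 10 3 8)(4 13 12 11 7)| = 20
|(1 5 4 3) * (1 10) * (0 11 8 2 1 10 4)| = |(0 11 8 2 1 5)(3 4)| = 6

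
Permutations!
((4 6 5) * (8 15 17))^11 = ((4 6 5)(8 15 17))^11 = (4 5 6)(8 17 15)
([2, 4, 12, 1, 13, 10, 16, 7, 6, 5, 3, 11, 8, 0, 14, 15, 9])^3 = [8, 0, 6, 13, 2, 1, 5, 7, 9, 3, 4, 11, 16, 12, 14, 15, 10]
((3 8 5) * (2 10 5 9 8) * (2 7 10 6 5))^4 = ((2 6 5 3 7 10)(8 9))^4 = (2 7 5)(3 6 10)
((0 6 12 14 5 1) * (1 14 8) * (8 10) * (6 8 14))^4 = (0 8 1)(5 14 10 12 6)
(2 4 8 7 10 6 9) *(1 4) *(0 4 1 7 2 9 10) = (0 4 8 2 7)(6 10) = [4, 1, 7, 3, 8, 5, 10, 0, 2, 9, 6]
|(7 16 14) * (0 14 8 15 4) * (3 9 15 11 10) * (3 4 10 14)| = |(0 3 9 15 10 4)(7 16 8 11 14)| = 30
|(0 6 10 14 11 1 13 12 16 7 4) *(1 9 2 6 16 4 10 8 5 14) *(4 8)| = |(0 16 7 10 1 13 12 8 5 14 11 9 2 6 4)| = 15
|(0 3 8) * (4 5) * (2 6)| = |(0 3 8)(2 6)(4 5)| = 6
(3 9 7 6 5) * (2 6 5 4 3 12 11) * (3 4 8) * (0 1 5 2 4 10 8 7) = (0 1 5 12 11 4 10 8 3 9)(2 6 7) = [1, 5, 6, 9, 10, 12, 7, 2, 3, 0, 8, 4, 11]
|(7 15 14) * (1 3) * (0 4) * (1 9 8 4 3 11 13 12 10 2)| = 30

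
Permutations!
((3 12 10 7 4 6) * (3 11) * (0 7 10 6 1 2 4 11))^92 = ((0 7 11 3 12 6)(1 2 4))^92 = (0 11 12)(1 4 2)(3 6 7)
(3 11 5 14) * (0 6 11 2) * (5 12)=(0 6 11 12 5 14 3 2)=[6, 1, 0, 2, 4, 14, 11, 7, 8, 9, 10, 12, 5, 13, 3]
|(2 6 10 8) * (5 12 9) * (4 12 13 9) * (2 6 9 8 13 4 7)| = |(2 9 5 4 12 7)(6 10 13 8)| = 12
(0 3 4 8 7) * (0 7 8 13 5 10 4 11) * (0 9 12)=(0 3 11 9 12)(4 13 5 10)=[3, 1, 2, 11, 13, 10, 6, 7, 8, 12, 4, 9, 0, 5]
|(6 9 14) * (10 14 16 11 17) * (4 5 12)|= 21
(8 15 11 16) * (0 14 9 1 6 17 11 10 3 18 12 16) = (0 14 9 1 6 17 11)(3 18 12 16 8 15 10) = [14, 6, 2, 18, 4, 5, 17, 7, 15, 1, 3, 0, 16, 13, 9, 10, 8, 11, 12]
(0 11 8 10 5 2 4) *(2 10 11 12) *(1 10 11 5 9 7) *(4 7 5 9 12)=(0 4)(1 10 12 2 7)(5 11 8 9)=[4, 10, 7, 3, 0, 11, 6, 1, 9, 5, 12, 8, 2]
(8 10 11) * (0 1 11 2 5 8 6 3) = [1, 11, 5, 0, 4, 8, 3, 7, 10, 9, 2, 6] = (0 1 11 6 3)(2 5 8 10)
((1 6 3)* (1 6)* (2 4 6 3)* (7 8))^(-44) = ((2 4 6)(7 8))^(-44) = (8)(2 4 6)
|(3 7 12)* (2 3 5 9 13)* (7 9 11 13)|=|(2 3 9 7 12 5 11 13)|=8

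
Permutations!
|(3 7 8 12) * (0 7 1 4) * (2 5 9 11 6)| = |(0 7 8 12 3 1 4)(2 5 9 11 6)| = 35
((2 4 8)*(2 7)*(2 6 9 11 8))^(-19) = (2 4)(6 9 11 8 7)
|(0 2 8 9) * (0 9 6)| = |(9)(0 2 8 6)| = 4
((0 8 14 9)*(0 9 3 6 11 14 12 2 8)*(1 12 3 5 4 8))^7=((1 12 2)(3 6 11 14 5 4 8))^7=(14)(1 12 2)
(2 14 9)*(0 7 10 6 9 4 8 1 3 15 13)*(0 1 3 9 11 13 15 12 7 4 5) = [4, 9, 14, 12, 8, 0, 11, 10, 3, 2, 6, 13, 7, 1, 5, 15] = (15)(0 4 8 3 12 7 10 6 11 13 1 9 2 14 5)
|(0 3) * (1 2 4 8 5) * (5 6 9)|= |(0 3)(1 2 4 8 6 9 5)|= 14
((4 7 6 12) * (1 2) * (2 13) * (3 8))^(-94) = (1 2 13)(4 6)(7 12)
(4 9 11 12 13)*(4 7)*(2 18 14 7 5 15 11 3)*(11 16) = (2 18 14 7 4 9 3)(5 15 16 11 12 13) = [0, 1, 18, 2, 9, 15, 6, 4, 8, 3, 10, 12, 13, 5, 7, 16, 11, 17, 14]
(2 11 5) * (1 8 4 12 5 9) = (1 8 4 12 5 2 11 9) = [0, 8, 11, 3, 12, 2, 6, 7, 4, 1, 10, 9, 5]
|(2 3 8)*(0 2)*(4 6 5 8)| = 7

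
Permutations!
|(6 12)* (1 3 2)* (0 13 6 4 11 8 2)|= 10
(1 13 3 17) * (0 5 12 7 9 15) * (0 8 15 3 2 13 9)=[5, 9, 13, 17, 4, 12, 6, 0, 15, 3, 10, 11, 7, 2, 14, 8, 16, 1]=(0 5 12 7)(1 9 3 17)(2 13)(8 15)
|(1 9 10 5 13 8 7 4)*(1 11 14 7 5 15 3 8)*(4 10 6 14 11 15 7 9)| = |(1 4 15 3 8 5 13)(6 14 9)(7 10)| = 42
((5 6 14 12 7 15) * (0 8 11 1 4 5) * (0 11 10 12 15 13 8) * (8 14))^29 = (1 10 15 6 13 4 12 11 8 14 5 7)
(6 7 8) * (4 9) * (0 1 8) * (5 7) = (0 1 8 6 5 7)(4 9) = [1, 8, 2, 3, 9, 7, 5, 0, 6, 4]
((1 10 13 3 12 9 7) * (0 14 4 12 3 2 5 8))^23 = (0 8 5 2 13 10 1 7 9 12 4 14)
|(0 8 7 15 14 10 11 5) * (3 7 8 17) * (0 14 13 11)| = 10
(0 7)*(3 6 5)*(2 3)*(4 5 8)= [7, 1, 3, 6, 5, 2, 8, 0, 4]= (0 7)(2 3 6 8 4 5)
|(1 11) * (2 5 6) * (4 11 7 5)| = 7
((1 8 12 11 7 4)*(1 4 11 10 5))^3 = ((1 8 12 10 5)(7 11))^3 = (1 10 8 5 12)(7 11)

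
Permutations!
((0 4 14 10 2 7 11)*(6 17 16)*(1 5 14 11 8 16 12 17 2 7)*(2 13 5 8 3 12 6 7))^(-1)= ((0 4 11)(1 8 16 7 3 12 17 6 13 5 14 10 2))^(-1)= (0 11 4)(1 2 10 14 5 13 6 17 12 3 7 16 8)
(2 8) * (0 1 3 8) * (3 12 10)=[1, 12, 0, 8, 4, 5, 6, 7, 2, 9, 3, 11, 10]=(0 1 12 10 3 8 2)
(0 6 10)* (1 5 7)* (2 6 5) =(0 5 7 1 2 6 10) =[5, 2, 6, 3, 4, 7, 10, 1, 8, 9, 0]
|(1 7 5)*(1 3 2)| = 5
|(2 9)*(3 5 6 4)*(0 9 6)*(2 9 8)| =7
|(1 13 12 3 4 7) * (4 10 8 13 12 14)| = |(1 12 3 10 8 13 14 4 7)| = 9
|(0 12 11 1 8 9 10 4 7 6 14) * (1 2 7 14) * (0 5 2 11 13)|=|(0 12 13)(1 8 9 10 4 14 5 2 7 6)|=30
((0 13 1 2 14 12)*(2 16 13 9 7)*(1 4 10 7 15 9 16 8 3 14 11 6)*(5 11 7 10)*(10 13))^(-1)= (0 12 14 3 8 1 6 11 5 4 13 10 16)(2 7)(9 15)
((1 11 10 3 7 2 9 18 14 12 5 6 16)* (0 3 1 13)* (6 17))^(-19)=((0 3 7 2 9 18 14 12 5 17 6 16 13)(1 11 10))^(-19)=(0 12 3 5 7 17 2 6 9 16 18 13 14)(1 10 11)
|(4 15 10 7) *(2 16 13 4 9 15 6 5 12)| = |(2 16 13 4 6 5 12)(7 9 15 10)| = 28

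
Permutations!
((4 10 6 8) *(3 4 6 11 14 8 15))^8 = ((3 4 10 11 14 8 6 15))^8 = (15)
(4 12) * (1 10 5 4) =[0, 10, 2, 3, 12, 4, 6, 7, 8, 9, 5, 11, 1] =(1 10 5 4 12)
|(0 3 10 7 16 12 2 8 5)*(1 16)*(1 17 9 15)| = |(0 3 10 7 17 9 15 1 16 12 2 8 5)| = 13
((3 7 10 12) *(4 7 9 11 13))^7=((3 9 11 13 4 7 10 12))^7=(3 12 10 7 4 13 11 9)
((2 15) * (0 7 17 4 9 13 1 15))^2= (0 17 9 1 2 7 4 13 15)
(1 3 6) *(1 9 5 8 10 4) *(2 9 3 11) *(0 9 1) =(0 9 5 8 10 4)(1 11 2)(3 6) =[9, 11, 1, 6, 0, 8, 3, 7, 10, 5, 4, 2]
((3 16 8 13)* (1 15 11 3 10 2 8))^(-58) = (1 11 16 15 3)(2 13)(8 10)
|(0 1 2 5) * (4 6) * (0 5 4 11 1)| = |(1 2 4 6 11)| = 5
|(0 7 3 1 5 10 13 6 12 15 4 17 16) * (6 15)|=22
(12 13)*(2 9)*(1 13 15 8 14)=(1 13 12 15 8 14)(2 9)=[0, 13, 9, 3, 4, 5, 6, 7, 14, 2, 10, 11, 15, 12, 1, 8]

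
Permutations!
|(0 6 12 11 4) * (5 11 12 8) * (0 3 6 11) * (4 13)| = 8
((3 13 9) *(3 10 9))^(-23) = ((3 13)(9 10))^(-23) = (3 13)(9 10)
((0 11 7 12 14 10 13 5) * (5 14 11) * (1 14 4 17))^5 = ((0 5)(1 14 10 13 4 17)(7 12 11))^5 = (0 5)(1 17 4 13 10 14)(7 11 12)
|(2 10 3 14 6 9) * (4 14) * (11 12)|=|(2 10 3 4 14 6 9)(11 12)|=14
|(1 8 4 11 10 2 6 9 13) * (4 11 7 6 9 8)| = 10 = |(1 4 7 6 8 11 10 2 9 13)|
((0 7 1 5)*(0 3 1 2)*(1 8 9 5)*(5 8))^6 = (9)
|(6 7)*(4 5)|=2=|(4 5)(6 7)|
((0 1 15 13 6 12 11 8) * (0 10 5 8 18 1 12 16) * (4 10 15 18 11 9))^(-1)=(0 16 6 13 15 8 5 10 4 9 12)(1 18)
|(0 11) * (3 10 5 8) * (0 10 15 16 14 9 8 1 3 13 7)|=|(0 11 10 5 1 3 15 16 14 9 8 13 7)|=13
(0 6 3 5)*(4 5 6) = (0 4 5)(3 6) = [4, 1, 2, 6, 5, 0, 3]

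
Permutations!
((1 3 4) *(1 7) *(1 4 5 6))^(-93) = (1 6 5 3)(4 7)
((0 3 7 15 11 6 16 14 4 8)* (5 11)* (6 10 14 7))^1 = (0 3 6 16 7 15 5 11 10 14 4 8) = ((0 3 6 16 7 15 5 11 10 14 4 8))^1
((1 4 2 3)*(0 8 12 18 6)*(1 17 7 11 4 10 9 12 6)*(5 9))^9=(1 9)(2 7)(3 11)(4 17)(5 18)(10 12)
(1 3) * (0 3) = [3, 0, 2, 1] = (0 3 1)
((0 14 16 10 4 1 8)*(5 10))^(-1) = ((0 14 16 5 10 4 1 8))^(-1) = (0 8 1 4 10 5 16 14)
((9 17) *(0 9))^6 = (17)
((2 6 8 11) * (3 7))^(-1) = (2 11 8 6)(3 7)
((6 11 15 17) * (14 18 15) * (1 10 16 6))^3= (1 6 18)(10 11 15)(14 17 16)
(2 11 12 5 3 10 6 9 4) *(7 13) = (2 11 12 5 3 10 6 9 4)(7 13) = [0, 1, 11, 10, 2, 3, 9, 13, 8, 4, 6, 12, 5, 7]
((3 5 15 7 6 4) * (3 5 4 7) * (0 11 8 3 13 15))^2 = (15)(0 8 4)(3 5 11)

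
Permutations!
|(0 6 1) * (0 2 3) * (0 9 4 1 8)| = |(0 6 8)(1 2 3 9 4)| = 15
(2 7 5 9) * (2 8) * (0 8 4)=(0 8 2 7 5 9 4)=[8, 1, 7, 3, 0, 9, 6, 5, 2, 4]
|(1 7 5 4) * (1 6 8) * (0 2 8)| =8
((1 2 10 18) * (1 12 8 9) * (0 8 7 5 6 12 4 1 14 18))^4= (0 18 10 14 2 9 1 8 4)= ((0 8 9 14 18 4 1 2 10)(5 6 12 7))^4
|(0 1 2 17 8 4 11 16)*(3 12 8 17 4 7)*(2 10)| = 28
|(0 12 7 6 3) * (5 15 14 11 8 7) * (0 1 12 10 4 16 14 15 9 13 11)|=10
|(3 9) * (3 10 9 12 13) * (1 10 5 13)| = 7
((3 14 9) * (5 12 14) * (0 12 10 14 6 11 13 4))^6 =(3 5 10 14 9)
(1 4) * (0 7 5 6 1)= (0 7 5 6 1 4)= [7, 4, 2, 3, 0, 6, 1, 5]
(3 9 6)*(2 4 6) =[0, 1, 4, 9, 6, 5, 3, 7, 8, 2] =(2 4 6 3 9)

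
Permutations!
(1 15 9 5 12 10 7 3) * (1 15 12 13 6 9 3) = (1 12 10 7)(3 15)(5 13 6 9) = [0, 12, 2, 15, 4, 13, 9, 1, 8, 5, 7, 11, 10, 6, 14, 3]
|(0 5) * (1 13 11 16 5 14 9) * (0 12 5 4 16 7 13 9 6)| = 6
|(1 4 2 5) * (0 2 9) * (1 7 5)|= |(0 2 1 4 9)(5 7)|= 10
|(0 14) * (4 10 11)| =|(0 14)(4 10 11)| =6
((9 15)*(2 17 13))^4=(2 17 13)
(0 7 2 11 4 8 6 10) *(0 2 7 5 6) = (0 5 6 10 2 11 4 8) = [5, 1, 11, 3, 8, 6, 10, 7, 0, 9, 2, 4]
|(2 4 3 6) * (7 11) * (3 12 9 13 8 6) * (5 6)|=|(2 4 12 9 13 8 5 6)(7 11)|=8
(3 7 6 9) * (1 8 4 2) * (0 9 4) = (0 9 3 7 6 4 2 1 8) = [9, 8, 1, 7, 2, 5, 4, 6, 0, 3]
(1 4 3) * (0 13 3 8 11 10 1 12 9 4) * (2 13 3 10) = (0 3 12 9 4 8 11 2 13 10 1) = [3, 0, 13, 12, 8, 5, 6, 7, 11, 4, 1, 2, 9, 10]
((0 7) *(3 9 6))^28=(3 9 6)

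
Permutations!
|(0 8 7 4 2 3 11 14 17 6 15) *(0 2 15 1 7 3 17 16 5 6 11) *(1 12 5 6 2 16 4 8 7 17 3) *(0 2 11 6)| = 26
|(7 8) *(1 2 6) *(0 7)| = 3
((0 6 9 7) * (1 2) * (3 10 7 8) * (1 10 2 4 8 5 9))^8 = (0 7 10 2 3 8 4 1 6)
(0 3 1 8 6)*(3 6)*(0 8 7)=(0 6 8 3 1 7)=[6, 7, 2, 1, 4, 5, 8, 0, 3]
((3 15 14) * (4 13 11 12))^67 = ((3 15 14)(4 13 11 12))^67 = (3 15 14)(4 12 11 13)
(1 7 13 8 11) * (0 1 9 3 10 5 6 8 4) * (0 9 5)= (0 1 7 13 4 9 3 10)(5 6 8 11)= [1, 7, 2, 10, 9, 6, 8, 13, 11, 3, 0, 5, 12, 4]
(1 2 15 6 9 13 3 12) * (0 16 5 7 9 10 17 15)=(0 16 5 7 9 13 3 12 1 2)(6 10 17 15)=[16, 2, 0, 12, 4, 7, 10, 9, 8, 13, 17, 11, 1, 3, 14, 6, 5, 15]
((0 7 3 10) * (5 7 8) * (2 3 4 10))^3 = ((0 8 5 7 4 10)(2 3))^3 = (0 7)(2 3)(4 8)(5 10)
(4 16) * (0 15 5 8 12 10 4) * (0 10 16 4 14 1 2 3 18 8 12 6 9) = [15, 2, 3, 18, 4, 12, 9, 7, 6, 0, 14, 11, 16, 13, 1, 5, 10, 17, 8] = (0 15 5 12 16 10 14 1 2 3 18 8 6 9)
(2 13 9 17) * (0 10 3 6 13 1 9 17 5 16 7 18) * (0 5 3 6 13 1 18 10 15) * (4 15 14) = (0 14 4 15)(1 9 3 13 17 2 18 5 16 7 10 6) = [14, 9, 18, 13, 15, 16, 1, 10, 8, 3, 6, 11, 12, 17, 4, 0, 7, 2, 5]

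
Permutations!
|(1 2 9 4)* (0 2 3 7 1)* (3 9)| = 7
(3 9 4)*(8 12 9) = (3 8 12 9 4) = [0, 1, 2, 8, 3, 5, 6, 7, 12, 4, 10, 11, 9]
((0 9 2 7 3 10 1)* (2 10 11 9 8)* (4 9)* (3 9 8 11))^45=(11)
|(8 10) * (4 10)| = 3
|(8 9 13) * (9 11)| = 4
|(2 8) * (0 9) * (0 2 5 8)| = 6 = |(0 9 2)(5 8)|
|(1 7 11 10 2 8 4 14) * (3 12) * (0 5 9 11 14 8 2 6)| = |(0 5 9 11 10 6)(1 7 14)(3 12)(4 8)| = 6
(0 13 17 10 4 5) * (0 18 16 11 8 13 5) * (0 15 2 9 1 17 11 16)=(0 5 18)(1 17 10 4 15 2 9)(8 13 11)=[5, 17, 9, 3, 15, 18, 6, 7, 13, 1, 4, 8, 12, 11, 14, 2, 16, 10, 0]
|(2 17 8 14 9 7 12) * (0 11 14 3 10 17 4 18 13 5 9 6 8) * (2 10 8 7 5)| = 8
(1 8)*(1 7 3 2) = [0, 8, 1, 2, 4, 5, 6, 3, 7] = (1 8 7 3 2)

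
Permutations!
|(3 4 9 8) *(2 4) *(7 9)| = |(2 4 7 9 8 3)| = 6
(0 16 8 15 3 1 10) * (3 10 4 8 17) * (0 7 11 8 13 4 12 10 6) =[16, 12, 2, 1, 13, 5, 0, 11, 15, 9, 7, 8, 10, 4, 14, 6, 17, 3] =(0 16 17 3 1 12 10 7 11 8 15 6)(4 13)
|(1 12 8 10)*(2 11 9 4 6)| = 20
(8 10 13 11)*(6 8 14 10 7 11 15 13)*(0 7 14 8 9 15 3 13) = (0 7 11 8 14 10 6 9 15)(3 13) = [7, 1, 2, 13, 4, 5, 9, 11, 14, 15, 6, 8, 12, 3, 10, 0]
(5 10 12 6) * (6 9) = (5 10 12 9 6) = [0, 1, 2, 3, 4, 10, 5, 7, 8, 6, 12, 11, 9]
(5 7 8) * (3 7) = (3 7 8 5) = [0, 1, 2, 7, 4, 3, 6, 8, 5]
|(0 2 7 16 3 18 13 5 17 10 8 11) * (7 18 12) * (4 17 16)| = |(0 2 18 13 5 16 3 12 7 4 17 10 8 11)| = 14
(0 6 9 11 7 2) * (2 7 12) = [6, 1, 0, 3, 4, 5, 9, 7, 8, 11, 10, 12, 2] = (0 6 9 11 12 2)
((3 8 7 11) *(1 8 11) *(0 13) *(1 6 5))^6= (13)(1 8 7 6 5)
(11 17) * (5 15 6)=(5 15 6)(11 17)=[0, 1, 2, 3, 4, 15, 5, 7, 8, 9, 10, 17, 12, 13, 14, 6, 16, 11]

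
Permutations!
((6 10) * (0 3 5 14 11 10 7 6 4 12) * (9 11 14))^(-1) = (14)(0 12 4 10 11 9 5 3)(6 7)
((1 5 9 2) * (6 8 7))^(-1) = (1 2 9 5)(6 7 8)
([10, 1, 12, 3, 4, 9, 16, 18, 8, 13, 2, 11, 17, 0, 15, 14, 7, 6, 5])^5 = [6, 1, 7, 3, 4, 2, 9, 0, 8, 12, 16, 11, 18, 17, 15, 14, 13, 5, 10]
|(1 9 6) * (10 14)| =|(1 9 6)(10 14)| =6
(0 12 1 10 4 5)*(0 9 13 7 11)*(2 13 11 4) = (0 12 1 10 2 13 7 4 5 9 11) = [12, 10, 13, 3, 5, 9, 6, 4, 8, 11, 2, 0, 1, 7]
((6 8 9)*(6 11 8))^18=((8 9 11))^18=(11)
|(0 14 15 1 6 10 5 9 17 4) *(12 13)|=|(0 14 15 1 6 10 5 9 17 4)(12 13)|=10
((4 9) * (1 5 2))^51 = (4 9)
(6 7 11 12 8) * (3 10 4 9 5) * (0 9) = (0 9 5 3 10 4)(6 7 11 12 8) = [9, 1, 2, 10, 0, 3, 7, 11, 6, 5, 4, 12, 8]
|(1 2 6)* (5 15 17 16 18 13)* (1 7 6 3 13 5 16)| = |(1 2 3 13 16 18 5 15 17)(6 7)| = 18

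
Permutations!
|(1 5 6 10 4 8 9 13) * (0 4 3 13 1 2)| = |(0 4 8 9 1 5 6 10 3 13 2)| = 11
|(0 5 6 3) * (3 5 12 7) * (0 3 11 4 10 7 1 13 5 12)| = 20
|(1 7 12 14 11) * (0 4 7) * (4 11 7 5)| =6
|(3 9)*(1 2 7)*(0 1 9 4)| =|(0 1 2 7 9 3 4)| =7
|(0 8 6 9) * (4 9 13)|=6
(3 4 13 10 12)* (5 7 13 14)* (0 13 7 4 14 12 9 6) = [13, 1, 2, 14, 12, 4, 0, 7, 8, 6, 9, 11, 3, 10, 5] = (0 13 10 9 6)(3 14 5 4 12)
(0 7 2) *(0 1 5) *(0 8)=(0 7 2 1 5 8)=[7, 5, 1, 3, 4, 8, 6, 2, 0]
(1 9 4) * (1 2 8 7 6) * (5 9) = (1 5 9 4 2 8 7 6) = [0, 5, 8, 3, 2, 9, 1, 6, 7, 4]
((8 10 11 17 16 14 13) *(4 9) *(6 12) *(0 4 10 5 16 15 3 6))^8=(0 6 15 11 9)(3 17 10 4 12)(5 13 16 8 14)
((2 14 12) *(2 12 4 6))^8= (14)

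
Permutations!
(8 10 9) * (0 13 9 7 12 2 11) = [13, 1, 11, 3, 4, 5, 6, 12, 10, 8, 7, 0, 2, 9] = (0 13 9 8 10 7 12 2 11)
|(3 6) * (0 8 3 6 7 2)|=|(0 8 3 7 2)|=5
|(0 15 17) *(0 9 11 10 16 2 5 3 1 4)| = |(0 15 17 9 11 10 16 2 5 3 1 4)| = 12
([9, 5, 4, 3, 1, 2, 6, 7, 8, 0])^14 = (9)(1 2)(4 5)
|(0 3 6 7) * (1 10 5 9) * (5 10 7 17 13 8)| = |(0 3 6 17 13 8 5 9 1 7)| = 10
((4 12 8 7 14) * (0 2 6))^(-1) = ((0 2 6)(4 12 8 7 14))^(-1) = (0 6 2)(4 14 7 8 12)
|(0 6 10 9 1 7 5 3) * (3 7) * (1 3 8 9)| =14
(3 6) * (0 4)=(0 4)(3 6)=[4, 1, 2, 6, 0, 5, 3]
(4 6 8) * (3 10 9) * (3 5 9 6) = (3 10 6 8 4)(5 9) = [0, 1, 2, 10, 3, 9, 8, 7, 4, 5, 6]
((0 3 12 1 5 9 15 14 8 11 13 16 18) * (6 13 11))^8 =((0 3 12 1 5 9 15 14 8 6 13 16 18))^8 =(0 8 1 16 15 3 6 5 18 14 12 13 9)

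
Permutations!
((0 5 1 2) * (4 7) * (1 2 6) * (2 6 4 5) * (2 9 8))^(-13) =(0 2 8 9)(1 7 6 4 5)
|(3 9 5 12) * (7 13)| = |(3 9 5 12)(7 13)| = 4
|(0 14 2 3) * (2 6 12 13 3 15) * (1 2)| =6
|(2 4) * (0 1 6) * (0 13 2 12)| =7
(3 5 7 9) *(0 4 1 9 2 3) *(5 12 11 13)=(0 4 1 9)(2 3 12 11 13 5 7)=[4, 9, 3, 12, 1, 7, 6, 2, 8, 0, 10, 13, 11, 5]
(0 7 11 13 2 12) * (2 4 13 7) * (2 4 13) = (13)(0 4 2 12)(7 11) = [4, 1, 12, 3, 2, 5, 6, 11, 8, 9, 10, 7, 0, 13]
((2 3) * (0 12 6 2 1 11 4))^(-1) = (0 4 11 1 3 2 6 12)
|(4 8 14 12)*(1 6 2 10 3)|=20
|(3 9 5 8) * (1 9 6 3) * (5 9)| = 6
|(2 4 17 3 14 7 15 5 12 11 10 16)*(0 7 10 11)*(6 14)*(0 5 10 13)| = 12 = |(0 7 15 10 16 2 4 17 3 6 14 13)(5 12)|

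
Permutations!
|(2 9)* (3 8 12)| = 6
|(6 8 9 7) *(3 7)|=|(3 7 6 8 9)|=5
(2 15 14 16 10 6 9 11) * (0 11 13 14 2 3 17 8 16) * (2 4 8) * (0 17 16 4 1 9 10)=(0 11 3 16)(1 9 13 14 17 2 15)(4 8)(6 10)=[11, 9, 15, 16, 8, 5, 10, 7, 4, 13, 6, 3, 12, 14, 17, 1, 0, 2]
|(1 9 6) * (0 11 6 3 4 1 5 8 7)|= |(0 11 6 5 8 7)(1 9 3 4)|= 12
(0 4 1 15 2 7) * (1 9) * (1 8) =[4, 15, 7, 3, 9, 5, 6, 0, 1, 8, 10, 11, 12, 13, 14, 2] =(0 4 9 8 1 15 2 7)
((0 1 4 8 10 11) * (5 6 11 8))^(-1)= (0 11 6 5 4 1)(8 10)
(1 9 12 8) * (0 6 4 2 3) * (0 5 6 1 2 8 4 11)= (0 1 9 12 4 8 2 3 5 6 11)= [1, 9, 3, 5, 8, 6, 11, 7, 2, 12, 10, 0, 4]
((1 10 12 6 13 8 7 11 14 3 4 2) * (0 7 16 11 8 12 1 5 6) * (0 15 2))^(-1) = (0 4 3 14 11 16 8 7)(1 10)(2 15 12 13 6 5)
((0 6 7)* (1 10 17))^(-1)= ((0 6 7)(1 10 17))^(-1)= (0 7 6)(1 17 10)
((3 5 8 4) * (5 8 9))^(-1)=((3 8 4)(5 9))^(-1)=(3 4 8)(5 9)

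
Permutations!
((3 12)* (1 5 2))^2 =(12)(1 2 5)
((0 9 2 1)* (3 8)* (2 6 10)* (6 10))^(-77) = (0 2 9 1 10)(3 8)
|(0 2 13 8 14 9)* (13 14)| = 4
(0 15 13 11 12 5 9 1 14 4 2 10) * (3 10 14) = (0 15 13 11 12 5 9 1 3 10)(2 14 4) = [15, 3, 14, 10, 2, 9, 6, 7, 8, 1, 0, 12, 5, 11, 4, 13]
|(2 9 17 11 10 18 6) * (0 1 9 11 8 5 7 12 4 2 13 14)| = 16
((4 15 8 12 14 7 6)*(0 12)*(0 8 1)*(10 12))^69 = (0 4 14)(1 6 12)(7 10 15)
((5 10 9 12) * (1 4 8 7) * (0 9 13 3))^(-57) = ((0 9 12 5 10 13 3)(1 4 8 7))^(-57) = (0 3 13 10 5 12 9)(1 7 8 4)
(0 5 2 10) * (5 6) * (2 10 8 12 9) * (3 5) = [6, 1, 8, 5, 4, 10, 3, 7, 12, 2, 0, 11, 9] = (0 6 3 5 10)(2 8 12 9)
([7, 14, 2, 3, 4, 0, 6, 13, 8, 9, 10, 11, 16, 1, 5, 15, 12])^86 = (16)(0 13 14)(1 5 7)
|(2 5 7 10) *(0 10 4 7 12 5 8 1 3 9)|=|(0 10 2 8 1 3 9)(4 7)(5 12)|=14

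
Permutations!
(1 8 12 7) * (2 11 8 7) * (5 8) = [0, 7, 11, 3, 4, 8, 6, 1, 12, 9, 10, 5, 2] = (1 7)(2 11 5 8 12)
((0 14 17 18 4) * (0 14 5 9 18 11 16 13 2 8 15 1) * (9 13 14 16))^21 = ((0 5 13 2 8 15 1)(4 16 14 17 11 9 18))^21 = (18)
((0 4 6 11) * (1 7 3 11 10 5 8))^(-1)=(0 11 3 7 1 8 5 10 6 4)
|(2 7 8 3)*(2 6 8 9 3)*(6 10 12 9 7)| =12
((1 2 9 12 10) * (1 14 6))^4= (1 10 2 14 9 6 12)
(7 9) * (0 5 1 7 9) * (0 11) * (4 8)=(0 5 1 7 11)(4 8)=[5, 7, 2, 3, 8, 1, 6, 11, 4, 9, 10, 0]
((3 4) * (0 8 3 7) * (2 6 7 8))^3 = ((0 2 6 7)(3 4 8))^3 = (8)(0 7 6 2)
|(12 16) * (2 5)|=2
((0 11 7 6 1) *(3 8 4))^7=(0 7 1 11 6)(3 8 4)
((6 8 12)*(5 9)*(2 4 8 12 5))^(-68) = ((2 4 8 5 9)(6 12))^(-68) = (12)(2 8 9 4 5)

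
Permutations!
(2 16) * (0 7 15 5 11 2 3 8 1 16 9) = (0 7 15 5 11 2 9)(1 16 3 8) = [7, 16, 9, 8, 4, 11, 6, 15, 1, 0, 10, 2, 12, 13, 14, 5, 3]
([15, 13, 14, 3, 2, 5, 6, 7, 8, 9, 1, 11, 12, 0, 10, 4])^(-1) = (0 13 1 10 14 2 4 15)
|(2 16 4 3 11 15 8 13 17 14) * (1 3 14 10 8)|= 4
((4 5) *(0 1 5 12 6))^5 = (0 6 12 4 5 1)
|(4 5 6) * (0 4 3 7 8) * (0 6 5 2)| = |(0 4 2)(3 7 8 6)| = 12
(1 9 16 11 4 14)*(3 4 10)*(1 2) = [0, 9, 1, 4, 14, 5, 6, 7, 8, 16, 3, 10, 12, 13, 2, 15, 11] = (1 9 16 11 10 3 4 14 2)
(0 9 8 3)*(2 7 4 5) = (0 9 8 3)(2 7 4 5) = [9, 1, 7, 0, 5, 2, 6, 4, 3, 8]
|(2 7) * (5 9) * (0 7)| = 6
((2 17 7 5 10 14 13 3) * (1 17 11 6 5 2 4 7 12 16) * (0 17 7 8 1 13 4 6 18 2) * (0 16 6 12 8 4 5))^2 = (0 8 7 13 12)(1 16 3 6 17)(2 18 11)(5 14 10)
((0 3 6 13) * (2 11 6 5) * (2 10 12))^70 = (0 6 2 10 3 13 11 12 5)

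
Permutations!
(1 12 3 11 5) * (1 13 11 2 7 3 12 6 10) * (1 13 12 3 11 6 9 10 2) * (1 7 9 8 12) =(1 8 12 3 7 11 5)(2 9 10 13 6) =[0, 8, 9, 7, 4, 1, 2, 11, 12, 10, 13, 5, 3, 6]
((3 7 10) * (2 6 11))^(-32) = (2 6 11)(3 7 10) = ((2 6 11)(3 7 10))^(-32)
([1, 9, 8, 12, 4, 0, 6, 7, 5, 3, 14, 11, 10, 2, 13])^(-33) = (14)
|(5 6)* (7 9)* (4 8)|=|(4 8)(5 6)(7 9)|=2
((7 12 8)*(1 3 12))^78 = (1 8 3 7 12)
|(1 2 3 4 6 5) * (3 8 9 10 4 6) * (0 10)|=10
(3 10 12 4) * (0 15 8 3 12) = (0 15 8 3 10)(4 12) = [15, 1, 2, 10, 12, 5, 6, 7, 3, 9, 0, 11, 4, 13, 14, 8]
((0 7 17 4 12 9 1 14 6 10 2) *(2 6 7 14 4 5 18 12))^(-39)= ((0 14 7 17 5 18 12 9 1 4 2)(6 10))^(-39)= (0 18 2 5 4 17 1 7 9 14 12)(6 10)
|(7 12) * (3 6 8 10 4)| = |(3 6 8 10 4)(7 12)| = 10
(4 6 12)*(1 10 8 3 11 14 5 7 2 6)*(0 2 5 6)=(0 2)(1 10 8 3 11 14 6 12 4)(5 7)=[2, 10, 0, 11, 1, 7, 12, 5, 3, 9, 8, 14, 4, 13, 6]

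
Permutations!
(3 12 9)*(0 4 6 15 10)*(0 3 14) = (0 4 6 15 10 3 12 9 14) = [4, 1, 2, 12, 6, 5, 15, 7, 8, 14, 3, 11, 9, 13, 0, 10]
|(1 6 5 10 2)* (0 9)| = |(0 9)(1 6 5 10 2)| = 10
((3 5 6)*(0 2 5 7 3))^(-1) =((0 2 5 6)(3 7))^(-1) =(0 6 5 2)(3 7)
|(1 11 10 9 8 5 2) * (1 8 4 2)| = 8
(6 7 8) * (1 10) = [0, 10, 2, 3, 4, 5, 7, 8, 6, 9, 1] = (1 10)(6 7 8)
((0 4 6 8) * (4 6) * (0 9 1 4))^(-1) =(0 4 1 9 8 6)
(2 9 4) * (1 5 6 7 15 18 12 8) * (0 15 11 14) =(0 15 18 12 8 1 5 6 7 11 14)(2 9 4) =[15, 5, 9, 3, 2, 6, 7, 11, 1, 4, 10, 14, 8, 13, 0, 18, 16, 17, 12]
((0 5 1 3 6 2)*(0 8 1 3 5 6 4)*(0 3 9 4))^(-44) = ((0 6 2 8 1 5 9 4 3))^(-44) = (0 6 2 8 1 5 9 4 3)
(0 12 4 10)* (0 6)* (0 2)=(0 12 4 10 6 2)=[12, 1, 0, 3, 10, 5, 2, 7, 8, 9, 6, 11, 4]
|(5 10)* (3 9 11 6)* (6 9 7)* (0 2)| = 6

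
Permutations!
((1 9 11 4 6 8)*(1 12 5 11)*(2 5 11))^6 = ((1 9)(2 5)(4 6 8 12 11))^6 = (4 6 8 12 11)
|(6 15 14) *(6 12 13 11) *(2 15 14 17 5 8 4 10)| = |(2 15 17 5 8 4 10)(6 14 12 13 11)| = 35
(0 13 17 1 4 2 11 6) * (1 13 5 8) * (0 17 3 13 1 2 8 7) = (0 5 7)(1 4 8 2 11 6 17)(3 13) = [5, 4, 11, 13, 8, 7, 17, 0, 2, 9, 10, 6, 12, 3, 14, 15, 16, 1]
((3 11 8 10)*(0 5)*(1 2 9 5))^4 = (11)(0 5 9 2 1)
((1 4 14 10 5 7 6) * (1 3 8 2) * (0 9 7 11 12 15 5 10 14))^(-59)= ((0 9 7 6 3 8 2 1 4)(5 11 12 15))^(-59)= (0 3 4 6 1 7 2 9 8)(5 11 12 15)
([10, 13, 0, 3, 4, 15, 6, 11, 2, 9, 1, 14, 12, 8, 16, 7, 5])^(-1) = (0 2 8 13 1 10)(5 16 14 11 7 15)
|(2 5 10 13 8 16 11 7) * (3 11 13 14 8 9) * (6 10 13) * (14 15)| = |(2 5 13 9 3 11 7)(6 10 15 14 8 16)| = 42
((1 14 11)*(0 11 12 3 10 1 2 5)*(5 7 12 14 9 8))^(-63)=(14)(0 7 10 8 11 12 1 5 2 3 9)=((14)(0 11 2 7 12 3 10 1 9 8 5))^(-63)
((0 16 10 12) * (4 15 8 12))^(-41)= (0 16 10 4 15 8 12)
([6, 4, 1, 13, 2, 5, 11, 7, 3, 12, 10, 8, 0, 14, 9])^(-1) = (0 12 9 14 13 3 8 11 6)(1 2 4)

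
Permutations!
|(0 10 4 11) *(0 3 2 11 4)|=6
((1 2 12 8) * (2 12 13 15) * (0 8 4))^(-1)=(0 4 12 1 8)(2 15 13)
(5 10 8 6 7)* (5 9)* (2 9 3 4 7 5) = (2 9)(3 4 7)(5 10 8 6) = [0, 1, 9, 4, 7, 10, 5, 3, 6, 2, 8]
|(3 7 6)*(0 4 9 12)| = |(0 4 9 12)(3 7 6)| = 12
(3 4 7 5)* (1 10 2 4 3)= (1 10 2 4 7 5)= [0, 10, 4, 3, 7, 1, 6, 5, 8, 9, 2]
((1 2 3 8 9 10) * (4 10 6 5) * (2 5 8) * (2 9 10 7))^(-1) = ((1 5 4 7 2 3 9 6 8 10))^(-1) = (1 10 8 6 9 3 2 7 4 5)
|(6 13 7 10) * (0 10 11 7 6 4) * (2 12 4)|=10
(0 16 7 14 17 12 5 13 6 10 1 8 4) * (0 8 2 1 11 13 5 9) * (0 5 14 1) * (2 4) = [16, 4, 0, 3, 8, 14, 10, 1, 2, 5, 11, 13, 9, 6, 17, 15, 7, 12] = (0 16 7 1 4 8 2)(5 14 17 12 9)(6 10 11 13)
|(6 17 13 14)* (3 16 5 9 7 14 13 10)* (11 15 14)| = |(3 16 5 9 7 11 15 14 6 17 10)| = 11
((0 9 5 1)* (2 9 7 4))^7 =((0 7 4 2 9 5 1))^7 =(9)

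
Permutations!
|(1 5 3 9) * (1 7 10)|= 6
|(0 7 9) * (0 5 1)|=5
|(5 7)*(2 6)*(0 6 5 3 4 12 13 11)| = |(0 6 2 5 7 3 4 12 13 11)| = 10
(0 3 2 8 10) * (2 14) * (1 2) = (0 3 14 1 2 8 10) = [3, 2, 8, 14, 4, 5, 6, 7, 10, 9, 0, 11, 12, 13, 1]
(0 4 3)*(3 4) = (4)(0 3) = [3, 1, 2, 0, 4]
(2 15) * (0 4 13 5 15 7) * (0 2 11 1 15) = (0 4 13 5)(1 15 11)(2 7) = [4, 15, 7, 3, 13, 0, 6, 2, 8, 9, 10, 1, 12, 5, 14, 11]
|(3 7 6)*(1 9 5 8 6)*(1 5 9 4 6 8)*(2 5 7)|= 6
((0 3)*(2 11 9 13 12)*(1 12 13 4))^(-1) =((13)(0 3)(1 12 2 11 9 4))^(-1) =(13)(0 3)(1 4 9 11 2 12)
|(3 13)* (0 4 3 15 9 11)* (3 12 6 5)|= 10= |(0 4 12 6 5 3 13 15 9 11)|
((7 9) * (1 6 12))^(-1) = ((1 6 12)(7 9))^(-1) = (1 12 6)(7 9)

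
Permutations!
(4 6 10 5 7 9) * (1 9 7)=(1 9 4 6 10 5)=[0, 9, 2, 3, 6, 1, 10, 7, 8, 4, 5]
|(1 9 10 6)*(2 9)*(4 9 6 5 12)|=15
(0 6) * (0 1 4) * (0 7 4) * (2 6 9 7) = [9, 0, 6, 3, 2, 5, 1, 4, 8, 7] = (0 9 7 4 2 6 1)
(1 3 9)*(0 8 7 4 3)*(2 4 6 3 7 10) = (0 8 10 2 4 7 6 3 9 1) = [8, 0, 4, 9, 7, 5, 3, 6, 10, 1, 2]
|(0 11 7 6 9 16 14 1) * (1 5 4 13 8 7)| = 9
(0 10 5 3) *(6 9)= (0 10 5 3)(6 9)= [10, 1, 2, 0, 4, 3, 9, 7, 8, 6, 5]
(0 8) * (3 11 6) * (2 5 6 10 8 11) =(0 11 10 8)(2 5 6 3) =[11, 1, 5, 2, 4, 6, 3, 7, 0, 9, 8, 10]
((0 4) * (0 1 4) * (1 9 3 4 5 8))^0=(9)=((1 5 8)(3 4 9))^0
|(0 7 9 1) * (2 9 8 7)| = 4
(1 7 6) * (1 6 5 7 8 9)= (1 8 9)(5 7)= [0, 8, 2, 3, 4, 7, 6, 5, 9, 1]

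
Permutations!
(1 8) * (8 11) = (1 11 8) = [0, 11, 2, 3, 4, 5, 6, 7, 1, 9, 10, 8]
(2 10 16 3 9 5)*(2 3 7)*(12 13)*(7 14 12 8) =(2 10 16 14 12 13 8 7)(3 9 5) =[0, 1, 10, 9, 4, 3, 6, 2, 7, 5, 16, 11, 13, 8, 12, 15, 14]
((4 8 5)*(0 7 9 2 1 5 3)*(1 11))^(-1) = (0 3 8 4 5 1 11 2 9 7) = ((0 7 9 2 11 1 5 4 8 3))^(-1)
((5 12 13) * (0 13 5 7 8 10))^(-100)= (13)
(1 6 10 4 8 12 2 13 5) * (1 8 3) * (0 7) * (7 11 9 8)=(0 11 9 8 12 2 13 5 7)(1 6 10 4 3)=[11, 6, 13, 1, 3, 7, 10, 0, 12, 8, 4, 9, 2, 5]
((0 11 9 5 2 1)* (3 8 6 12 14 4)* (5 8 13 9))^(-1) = (0 1 2 5 11)(3 4 14 12 6 8 9 13)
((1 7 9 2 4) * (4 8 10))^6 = (1 4 10 8 2 9 7)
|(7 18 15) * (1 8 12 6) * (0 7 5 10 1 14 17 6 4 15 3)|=|(0 7 18 3)(1 8 12 4 15 5 10)(6 14 17)|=84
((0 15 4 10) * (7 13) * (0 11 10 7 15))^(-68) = ((4 7 13 15)(10 11))^(-68) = (15)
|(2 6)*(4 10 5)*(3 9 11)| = |(2 6)(3 9 11)(4 10 5)| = 6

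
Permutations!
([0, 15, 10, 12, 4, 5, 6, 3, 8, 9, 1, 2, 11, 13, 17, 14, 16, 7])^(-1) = [0, 10, 11, 7, 4, 5, 6, 17, 8, 9, 2, 12, 3, 13, 15, 1, 16, 14]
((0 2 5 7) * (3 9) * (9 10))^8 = ((0 2 5 7)(3 10 9))^8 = (3 9 10)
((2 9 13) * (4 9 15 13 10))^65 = ((2 15 13)(4 9 10))^65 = (2 13 15)(4 10 9)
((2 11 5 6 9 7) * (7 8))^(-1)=((2 11 5 6 9 8 7))^(-1)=(2 7 8 9 6 5 11)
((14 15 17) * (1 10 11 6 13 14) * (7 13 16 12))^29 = ((1 10 11 6 16 12 7 13 14 15 17))^29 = (1 13 6 17 7 11 15 12 10 14 16)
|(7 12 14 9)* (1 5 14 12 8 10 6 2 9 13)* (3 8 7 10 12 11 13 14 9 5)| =|(14)(1 3 8 12 11 13)(2 5 9 10 6)| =30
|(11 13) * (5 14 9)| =6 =|(5 14 9)(11 13)|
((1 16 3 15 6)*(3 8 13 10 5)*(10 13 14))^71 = (1 6 15 3 5 10 14 8 16)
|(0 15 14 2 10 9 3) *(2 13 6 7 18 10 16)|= 10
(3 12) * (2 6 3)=(2 6 3 12)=[0, 1, 6, 12, 4, 5, 3, 7, 8, 9, 10, 11, 2]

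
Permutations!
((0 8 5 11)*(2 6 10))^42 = (0 5)(8 11)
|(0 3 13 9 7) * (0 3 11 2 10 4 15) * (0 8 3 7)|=10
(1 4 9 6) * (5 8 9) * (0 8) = [8, 4, 2, 3, 5, 0, 1, 7, 9, 6] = (0 8 9 6 1 4 5)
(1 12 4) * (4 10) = (1 12 10 4) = [0, 12, 2, 3, 1, 5, 6, 7, 8, 9, 4, 11, 10]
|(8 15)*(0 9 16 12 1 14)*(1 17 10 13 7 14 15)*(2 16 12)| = |(0 9 12 17 10 13 7 14)(1 15 8)(2 16)| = 24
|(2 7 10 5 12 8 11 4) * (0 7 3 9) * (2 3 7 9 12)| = |(0 9)(2 7 10 5)(3 12 8 11 4)| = 20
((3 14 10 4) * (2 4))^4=((2 4 3 14 10))^4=(2 10 14 3 4)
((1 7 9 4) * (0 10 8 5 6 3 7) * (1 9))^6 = (0 7 6 8)(1 3 5 10)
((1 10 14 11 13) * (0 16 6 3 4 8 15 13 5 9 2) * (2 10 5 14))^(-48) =((0 16 6 3 4 8 15 13 1 5 9 10 2)(11 14))^(-48) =(0 4 1 2 3 13 10 6 15 9 16 8 5)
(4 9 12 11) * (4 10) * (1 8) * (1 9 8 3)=[0, 3, 2, 1, 8, 5, 6, 7, 9, 12, 4, 10, 11]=(1 3)(4 8 9 12 11 10)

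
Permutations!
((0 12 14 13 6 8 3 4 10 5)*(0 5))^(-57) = ((0 12 14 13 6 8 3 4 10))^(-57) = (0 3 13)(4 6 12)(8 14 10)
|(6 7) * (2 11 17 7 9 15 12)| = |(2 11 17 7 6 9 15 12)| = 8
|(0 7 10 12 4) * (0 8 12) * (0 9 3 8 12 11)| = |(0 7 10 9 3 8 11)(4 12)| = 14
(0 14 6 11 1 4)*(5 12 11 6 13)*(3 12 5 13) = (0 14 3 12 11 1 4) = [14, 4, 2, 12, 0, 5, 6, 7, 8, 9, 10, 1, 11, 13, 3]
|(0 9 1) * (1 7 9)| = |(0 1)(7 9)| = 2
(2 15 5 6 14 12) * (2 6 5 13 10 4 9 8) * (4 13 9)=(2 15 9 8)(6 14 12)(10 13)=[0, 1, 15, 3, 4, 5, 14, 7, 2, 8, 13, 11, 6, 10, 12, 9]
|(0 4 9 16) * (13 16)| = 5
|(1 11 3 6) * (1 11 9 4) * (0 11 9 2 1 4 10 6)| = 6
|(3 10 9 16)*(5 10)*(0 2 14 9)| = 8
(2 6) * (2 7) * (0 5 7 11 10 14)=(0 5 7 2 6 11 10 14)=[5, 1, 6, 3, 4, 7, 11, 2, 8, 9, 14, 10, 12, 13, 0]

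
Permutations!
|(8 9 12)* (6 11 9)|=5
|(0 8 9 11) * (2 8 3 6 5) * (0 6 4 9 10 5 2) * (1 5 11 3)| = 15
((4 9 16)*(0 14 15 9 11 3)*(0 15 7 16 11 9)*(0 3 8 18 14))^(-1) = ((3 15)(4 9 11 8 18 14 7 16))^(-1) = (3 15)(4 16 7 14 18 8 11 9)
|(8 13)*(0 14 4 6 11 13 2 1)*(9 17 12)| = 9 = |(0 14 4 6 11 13 8 2 1)(9 17 12)|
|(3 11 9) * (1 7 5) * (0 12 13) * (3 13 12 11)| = 12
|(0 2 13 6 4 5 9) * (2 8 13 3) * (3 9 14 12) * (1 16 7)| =|(0 8 13 6 4 5 14 12 3 2 9)(1 16 7)| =33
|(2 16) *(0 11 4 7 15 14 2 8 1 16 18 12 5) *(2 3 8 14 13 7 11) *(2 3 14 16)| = |(0 3 8 1 2 18 12 5)(4 11)(7 15 13)| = 24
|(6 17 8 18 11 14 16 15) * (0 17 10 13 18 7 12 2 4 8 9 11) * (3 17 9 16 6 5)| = |(0 9 11 14 6 10 13 18)(2 4 8 7 12)(3 17 16 15 5)| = 40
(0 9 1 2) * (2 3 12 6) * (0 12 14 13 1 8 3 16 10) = (0 9 8 3 14 13 1 16 10)(2 12 6) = [9, 16, 12, 14, 4, 5, 2, 7, 3, 8, 0, 11, 6, 1, 13, 15, 10]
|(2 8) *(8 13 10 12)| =|(2 13 10 12 8)| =5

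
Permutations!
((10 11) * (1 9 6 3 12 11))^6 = (1 10 11 12 3 6 9)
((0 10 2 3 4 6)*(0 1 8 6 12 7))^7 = (12)(1 8 6)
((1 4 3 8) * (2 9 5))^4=(2 9 5)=((1 4 3 8)(2 9 5))^4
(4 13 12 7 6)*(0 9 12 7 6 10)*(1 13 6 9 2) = (0 2 1 13 7 10)(4 6)(9 12) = [2, 13, 1, 3, 6, 5, 4, 10, 8, 12, 0, 11, 9, 7]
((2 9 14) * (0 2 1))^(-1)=(0 1 14 9 2)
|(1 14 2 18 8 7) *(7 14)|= |(1 7)(2 18 8 14)|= 4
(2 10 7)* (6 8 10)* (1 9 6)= (1 9 6 8 10 7 2)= [0, 9, 1, 3, 4, 5, 8, 2, 10, 6, 7]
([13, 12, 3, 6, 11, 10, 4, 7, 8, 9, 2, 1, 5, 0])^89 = (0 13)(1 11 4 6 3 2 10 5 12)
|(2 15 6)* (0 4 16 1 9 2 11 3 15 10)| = |(0 4 16 1 9 2 10)(3 15 6 11)| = 28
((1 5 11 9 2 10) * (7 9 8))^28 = (1 7)(2 11)(5 9)(8 10) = ((1 5 11 8 7 9 2 10))^28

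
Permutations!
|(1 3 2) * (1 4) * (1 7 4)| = |(1 3 2)(4 7)| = 6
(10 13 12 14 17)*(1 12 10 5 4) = (1 12 14 17 5 4)(10 13) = [0, 12, 2, 3, 1, 4, 6, 7, 8, 9, 13, 11, 14, 10, 17, 15, 16, 5]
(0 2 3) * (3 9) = (0 2 9 3) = [2, 1, 9, 0, 4, 5, 6, 7, 8, 3]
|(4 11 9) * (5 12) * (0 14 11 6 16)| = 14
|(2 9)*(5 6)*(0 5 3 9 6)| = 4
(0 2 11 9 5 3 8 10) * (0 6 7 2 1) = (0 1)(2 11 9 5 3 8 10 6 7) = [1, 0, 11, 8, 4, 3, 7, 2, 10, 5, 6, 9]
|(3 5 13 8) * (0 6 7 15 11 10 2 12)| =|(0 6 7 15 11 10 2 12)(3 5 13 8)| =8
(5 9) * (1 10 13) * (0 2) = (0 2)(1 10 13)(5 9) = [2, 10, 0, 3, 4, 9, 6, 7, 8, 5, 13, 11, 12, 1]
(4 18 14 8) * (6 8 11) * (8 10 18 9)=[0, 1, 2, 3, 9, 5, 10, 7, 4, 8, 18, 6, 12, 13, 11, 15, 16, 17, 14]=(4 9 8)(6 10 18 14 11)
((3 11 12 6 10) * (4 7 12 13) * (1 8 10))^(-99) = ((1 8 10 3 11 13 4 7 12 6))^(-99) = (1 8 10 3 11 13 4 7 12 6)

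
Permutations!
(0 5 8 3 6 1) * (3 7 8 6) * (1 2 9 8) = [5, 0, 9, 3, 4, 6, 2, 1, 7, 8] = (0 5 6 2 9 8 7 1)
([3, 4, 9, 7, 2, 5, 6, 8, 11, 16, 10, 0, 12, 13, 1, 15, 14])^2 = [7, 2, 16, 8, 9, 5, 6, 11, 0, 14, 10, 3, 12, 13, 4, 15, 1]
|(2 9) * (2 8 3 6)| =|(2 9 8 3 6)| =5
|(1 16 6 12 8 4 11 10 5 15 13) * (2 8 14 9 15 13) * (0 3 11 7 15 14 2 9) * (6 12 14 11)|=|(0 3 6 14)(1 16 12 2 8 4 7 15 9 11 10 5 13)|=52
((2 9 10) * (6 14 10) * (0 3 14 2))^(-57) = (0 10 14 3)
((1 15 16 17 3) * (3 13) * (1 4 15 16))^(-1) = (1 15 4 3 13 17 16)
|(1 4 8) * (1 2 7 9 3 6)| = 8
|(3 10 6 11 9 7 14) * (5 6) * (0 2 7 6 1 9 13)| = 12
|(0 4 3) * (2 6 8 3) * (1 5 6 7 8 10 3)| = 10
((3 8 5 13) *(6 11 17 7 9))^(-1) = (3 13 5 8)(6 9 7 17 11)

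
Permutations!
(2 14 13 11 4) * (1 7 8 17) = (1 7 8 17)(2 14 13 11 4) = [0, 7, 14, 3, 2, 5, 6, 8, 17, 9, 10, 4, 12, 11, 13, 15, 16, 1]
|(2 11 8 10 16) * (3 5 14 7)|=20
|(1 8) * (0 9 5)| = |(0 9 5)(1 8)| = 6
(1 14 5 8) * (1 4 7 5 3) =(1 14 3)(4 7 5 8) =[0, 14, 2, 1, 7, 8, 6, 5, 4, 9, 10, 11, 12, 13, 3]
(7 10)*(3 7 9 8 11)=(3 7 10 9 8 11)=[0, 1, 2, 7, 4, 5, 6, 10, 11, 8, 9, 3]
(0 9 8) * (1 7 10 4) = (0 9 8)(1 7 10 4) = [9, 7, 2, 3, 1, 5, 6, 10, 0, 8, 4]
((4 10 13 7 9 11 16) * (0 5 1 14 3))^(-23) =((0 5 1 14 3)(4 10 13 7 9 11 16))^(-23) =(0 1 3 5 14)(4 11 7 10 16 9 13)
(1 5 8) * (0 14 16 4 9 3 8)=(0 14 16 4 9 3 8 1 5)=[14, 5, 2, 8, 9, 0, 6, 7, 1, 3, 10, 11, 12, 13, 16, 15, 4]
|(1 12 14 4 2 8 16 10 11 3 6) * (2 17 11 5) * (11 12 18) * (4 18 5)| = 14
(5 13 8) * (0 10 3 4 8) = (0 10 3 4 8 5 13) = [10, 1, 2, 4, 8, 13, 6, 7, 5, 9, 3, 11, 12, 0]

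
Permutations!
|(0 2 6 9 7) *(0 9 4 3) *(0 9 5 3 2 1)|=12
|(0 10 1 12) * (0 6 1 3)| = |(0 10 3)(1 12 6)| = 3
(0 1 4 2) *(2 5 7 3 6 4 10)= [1, 10, 0, 6, 5, 7, 4, 3, 8, 9, 2]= (0 1 10 2)(3 6 4 5 7)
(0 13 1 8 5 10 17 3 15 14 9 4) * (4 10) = (0 13 1 8 5 4)(3 15 14 9 10 17) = [13, 8, 2, 15, 0, 4, 6, 7, 5, 10, 17, 11, 12, 1, 9, 14, 16, 3]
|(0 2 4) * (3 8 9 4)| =6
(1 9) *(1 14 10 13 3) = (1 9 14 10 13 3) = [0, 9, 2, 1, 4, 5, 6, 7, 8, 14, 13, 11, 12, 3, 10]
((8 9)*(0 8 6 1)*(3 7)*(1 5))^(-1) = ((0 8 9 6 5 1)(3 7))^(-1) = (0 1 5 6 9 8)(3 7)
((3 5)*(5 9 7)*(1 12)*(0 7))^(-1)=(0 9 3 5 7)(1 12)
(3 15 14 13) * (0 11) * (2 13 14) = (0 11)(2 13 3 15) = [11, 1, 13, 15, 4, 5, 6, 7, 8, 9, 10, 0, 12, 3, 14, 2]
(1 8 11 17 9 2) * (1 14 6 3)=(1 8 11 17 9 2 14 6 3)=[0, 8, 14, 1, 4, 5, 3, 7, 11, 2, 10, 17, 12, 13, 6, 15, 16, 9]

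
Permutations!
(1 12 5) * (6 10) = (1 12 5)(6 10) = [0, 12, 2, 3, 4, 1, 10, 7, 8, 9, 6, 11, 5]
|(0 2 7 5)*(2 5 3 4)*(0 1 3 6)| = 8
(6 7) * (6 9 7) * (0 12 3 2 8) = (0 12 3 2 8)(7 9) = [12, 1, 8, 2, 4, 5, 6, 9, 0, 7, 10, 11, 3]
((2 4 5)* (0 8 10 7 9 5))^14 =((0 8 10 7 9 5 2 4))^14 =(0 2 9 10)(4 5 7 8)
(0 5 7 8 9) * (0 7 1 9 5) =[0, 9, 2, 3, 4, 1, 6, 8, 5, 7] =(1 9 7 8 5)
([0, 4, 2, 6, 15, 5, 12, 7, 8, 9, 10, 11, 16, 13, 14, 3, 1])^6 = [0, 16, 2, 15, 1, 5, 3, 7, 8, 9, 10, 11, 6, 13, 14, 4, 12]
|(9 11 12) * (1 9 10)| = |(1 9 11 12 10)| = 5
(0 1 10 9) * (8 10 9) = (0 1 9)(8 10) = [1, 9, 2, 3, 4, 5, 6, 7, 10, 0, 8]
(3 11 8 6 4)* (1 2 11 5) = (1 2 11 8 6 4 3 5) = [0, 2, 11, 5, 3, 1, 4, 7, 6, 9, 10, 8]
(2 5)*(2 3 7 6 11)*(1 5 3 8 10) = (1 5 8 10)(2 3 7 6 11) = [0, 5, 3, 7, 4, 8, 11, 6, 10, 9, 1, 2]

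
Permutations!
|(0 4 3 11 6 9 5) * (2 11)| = |(0 4 3 2 11 6 9 5)| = 8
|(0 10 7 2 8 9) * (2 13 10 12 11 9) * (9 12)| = 6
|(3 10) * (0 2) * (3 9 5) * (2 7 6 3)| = 8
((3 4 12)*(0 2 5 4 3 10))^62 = (0 5 12)(2 4 10) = ((0 2 5 4 12 10))^62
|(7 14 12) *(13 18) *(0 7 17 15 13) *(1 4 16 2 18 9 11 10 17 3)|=|(0 7 14 12 3 1 4 16 2 18)(9 11 10 17 15 13)|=30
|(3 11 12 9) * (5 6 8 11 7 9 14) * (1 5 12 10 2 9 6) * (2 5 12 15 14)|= |(1 12 2 9 3 7 6 8 11 10 5)(14 15)|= 22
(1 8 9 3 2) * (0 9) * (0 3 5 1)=(0 9 5 1 8 3 2)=[9, 8, 0, 2, 4, 1, 6, 7, 3, 5]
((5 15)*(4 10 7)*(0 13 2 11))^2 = ((0 13 2 11)(4 10 7)(5 15))^2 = (15)(0 2)(4 7 10)(11 13)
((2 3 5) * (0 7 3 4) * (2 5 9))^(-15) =(0 9)(2 7)(3 4)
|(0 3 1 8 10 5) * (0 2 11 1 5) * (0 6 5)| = |(0 3)(1 8 10 6 5 2 11)| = 14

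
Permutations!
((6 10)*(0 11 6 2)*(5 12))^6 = ((0 11 6 10 2)(5 12))^6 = (12)(0 11 6 10 2)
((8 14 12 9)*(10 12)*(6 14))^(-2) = ((6 14 10 12 9 8))^(-2) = (6 9 10)(8 12 14)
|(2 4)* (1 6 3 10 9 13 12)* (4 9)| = 9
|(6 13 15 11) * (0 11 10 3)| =|(0 11 6 13 15 10 3)| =7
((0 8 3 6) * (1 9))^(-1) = (0 6 3 8)(1 9) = ((0 8 3 6)(1 9))^(-1)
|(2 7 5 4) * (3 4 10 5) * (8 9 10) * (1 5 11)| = 12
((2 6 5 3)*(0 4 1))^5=(0 1 4)(2 6 5 3)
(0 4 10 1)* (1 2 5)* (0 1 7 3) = (0 4 10 2 5 7 3) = [4, 1, 5, 0, 10, 7, 6, 3, 8, 9, 2]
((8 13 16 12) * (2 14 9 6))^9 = ((2 14 9 6)(8 13 16 12))^9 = (2 14 9 6)(8 13 16 12)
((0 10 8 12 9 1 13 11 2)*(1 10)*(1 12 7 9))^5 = (0 2 11 13 1 12)(7 9 10 8)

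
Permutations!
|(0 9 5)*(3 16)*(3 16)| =3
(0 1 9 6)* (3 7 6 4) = (0 1 9 4 3 7 6) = [1, 9, 2, 7, 3, 5, 0, 6, 8, 4]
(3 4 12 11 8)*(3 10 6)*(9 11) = (3 4 12 9 11 8 10 6) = [0, 1, 2, 4, 12, 5, 3, 7, 10, 11, 6, 8, 9]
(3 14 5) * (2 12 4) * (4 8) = [0, 1, 12, 14, 2, 3, 6, 7, 4, 9, 10, 11, 8, 13, 5] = (2 12 8 4)(3 14 5)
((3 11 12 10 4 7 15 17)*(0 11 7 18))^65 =(0 18 4 10 12 11)(3 7 15 17)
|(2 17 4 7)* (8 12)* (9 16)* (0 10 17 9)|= 8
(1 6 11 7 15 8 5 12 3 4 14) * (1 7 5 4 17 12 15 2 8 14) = (1 6 11 5 15 14 7 2 8 4)(3 17 12) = [0, 6, 8, 17, 1, 15, 11, 2, 4, 9, 10, 5, 3, 13, 7, 14, 16, 12]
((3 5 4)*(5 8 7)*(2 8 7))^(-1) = ((2 8)(3 7 5 4))^(-1) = (2 8)(3 4 5 7)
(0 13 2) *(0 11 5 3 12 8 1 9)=(0 13 2 11 5 3 12 8 1 9)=[13, 9, 11, 12, 4, 3, 6, 7, 1, 0, 10, 5, 8, 2]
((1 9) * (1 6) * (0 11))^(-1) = ((0 11)(1 9 6))^(-1) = (0 11)(1 6 9)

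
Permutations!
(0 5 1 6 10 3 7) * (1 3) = [5, 6, 2, 7, 4, 3, 10, 0, 8, 9, 1] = (0 5 3 7)(1 6 10)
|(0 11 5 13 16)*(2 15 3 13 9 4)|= 10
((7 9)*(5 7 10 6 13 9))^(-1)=(5 7)(6 10 9 13)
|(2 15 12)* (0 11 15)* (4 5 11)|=7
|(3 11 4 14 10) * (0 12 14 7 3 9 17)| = 12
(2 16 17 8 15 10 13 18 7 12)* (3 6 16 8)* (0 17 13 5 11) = (0 17 3 6 16 13 18 7 12 2 8 15 10 5 11) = [17, 1, 8, 6, 4, 11, 16, 12, 15, 9, 5, 0, 2, 18, 14, 10, 13, 3, 7]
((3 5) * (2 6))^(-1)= ((2 6)(3 5))^(-1)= (2 6)(3 5)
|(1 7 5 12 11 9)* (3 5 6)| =8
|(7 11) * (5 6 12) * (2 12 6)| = 6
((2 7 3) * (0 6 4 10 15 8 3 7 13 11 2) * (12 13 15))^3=((0 6 4 10 12 13 11 2 15 8 3))^3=(0 10 11 8 6 12 2 3 4 13 15)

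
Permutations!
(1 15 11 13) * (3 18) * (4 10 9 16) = (1 15 11 13)(3 18)(4 10 9 16) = [0, 15, 2, 18, 10, 5, 6, 7, 8, 16, 9, 13, 12, 1, 14, 11, 4, 17, 3]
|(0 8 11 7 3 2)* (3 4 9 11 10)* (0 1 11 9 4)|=|(0 8 10 3 2 1 11 7)|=8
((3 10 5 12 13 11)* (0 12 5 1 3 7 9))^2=(0 13 7)(1 10 3)(9 12 11)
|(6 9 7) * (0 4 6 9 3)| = |(0 4 6 3)(7 9)| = 4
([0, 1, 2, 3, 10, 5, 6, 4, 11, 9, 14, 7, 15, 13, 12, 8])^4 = [0, 1, 2, 3, 15, 5, 6, 12, 10, 9, 8, 14, 7, 13, 11, 4]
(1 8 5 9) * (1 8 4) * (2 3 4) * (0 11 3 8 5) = (0 11 3 4 1 2 8)(5 9) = [11, 2, 8, 4, 1, 9, 6, 7, 0, 5, 10, 3]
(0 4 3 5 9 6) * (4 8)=(0 8 4 3 5 9 6)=[8, 1, 2, 5, 3, 9, 0, 7, 4, 6]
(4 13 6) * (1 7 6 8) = [0, 7, 2, 3, 13, 5, 4, 6, 1, 9, 10, 11, 12, 8] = (1 7 6 4 13 8)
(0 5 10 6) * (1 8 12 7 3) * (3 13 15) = (0 5 10 6)(1 8 12 7 13 15 3) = [5, 8, 2, 1, 4, 10, 0, 13, 12, 9, 6, 11, 7, 15, 14, 3]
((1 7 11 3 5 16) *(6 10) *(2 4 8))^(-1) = (1 16 5 3 11 7)(2 8 4)(6 10)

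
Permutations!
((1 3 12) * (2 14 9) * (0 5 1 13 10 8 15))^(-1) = (0 15 8 10 13 12 3 1 5)(2 9 14)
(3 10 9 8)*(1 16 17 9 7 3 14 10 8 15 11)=[0, 16, 2, 8, 4, 5, 6, 3, 14, 15, 7, 1, 12, 13, 10, 11, 17, 9]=(1 16 17 9 15 11)(3 8 14 10 7)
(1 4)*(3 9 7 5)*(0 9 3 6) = (0 9 7 5 6)(1 4) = [9, 4, 2, 3, 1, 6, 0, 5, 8, 7]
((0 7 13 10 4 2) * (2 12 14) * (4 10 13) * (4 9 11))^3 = ((0 7 9 11 4 12 14 2))^3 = (0 11 14 7 4 2 9 12)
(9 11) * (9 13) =(9 11 13) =[0, 1, 2, 3, 4, 5, 6, 7, 8, 11, 10, 13, 12, 9]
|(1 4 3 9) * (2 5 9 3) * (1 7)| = 6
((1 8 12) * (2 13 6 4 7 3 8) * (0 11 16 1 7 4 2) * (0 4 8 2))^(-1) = (0 6 13 2 3 7 12 8 4 1 16 11)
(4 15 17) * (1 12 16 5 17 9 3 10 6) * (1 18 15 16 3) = [0, 12, 2, 10, 16, 17, 18, 7, 8, 1, 6, 11, 3, 13, 14, 9, 5, 4, 15] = (1 12 3 10 6 18 15 9)(4 16 5 17)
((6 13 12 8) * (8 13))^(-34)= ((6 8)(12 13))^(-34)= (13)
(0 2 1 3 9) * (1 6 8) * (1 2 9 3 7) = [9, 7, 6, 3, 4, 5, 8, 1, 2, 0] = (0 9)(1 7)(2 6 8)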